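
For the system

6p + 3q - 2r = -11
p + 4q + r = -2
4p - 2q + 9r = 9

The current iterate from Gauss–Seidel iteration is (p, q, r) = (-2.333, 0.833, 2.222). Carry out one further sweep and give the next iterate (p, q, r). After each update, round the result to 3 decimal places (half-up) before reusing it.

(-1.509, -0.678, 1.520)

One sweep:
  p = (-11 - (3)·0.833 - (-2)·2.222) / (6) = -1.509
  q = (-2 - (1)·-1.509 - (1)·2.222) / (4) = -0.678
  r = (9 - (4)·-1.509 - (-2)·-0.678) / (9) = 1.520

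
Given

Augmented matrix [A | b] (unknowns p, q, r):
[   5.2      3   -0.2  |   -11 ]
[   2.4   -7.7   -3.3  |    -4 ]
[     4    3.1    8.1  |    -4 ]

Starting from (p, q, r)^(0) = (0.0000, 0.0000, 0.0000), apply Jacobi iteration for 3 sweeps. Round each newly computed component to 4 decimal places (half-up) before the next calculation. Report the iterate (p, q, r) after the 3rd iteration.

(-2.1433, -0.3901, 0.6807)

Iteration 1:
  p = (-11 - (3)·0.0000 - (-0.2)·0.0000) / (5.2) = -2.1154
  q = (-4 - (2.4)·0.0000 - (-3.3)·0.0000) / (-7.7) = 0.5195
  r = (-4 - (4)·0.0000 - (3.1)·0.0000) / (8.1) = -0.4938
Iteration 2:
  p = (-11 - (3)·0.5195 - (-0.2)·-0.4938) / (5.2) = -2.4341
  q = (-4 - (2.4)·-2.1154 - (-3.3)·-0.4938) / (-7.7) = 0.0718
  r = (-4 - (4)·-2.1154 - (3.1)·0.5195) / (8.1) = 0.3520
Iteration 3:
  p = (-11 - (3)·0.0718 - (-0.2)·0.3520) / (5.2) = -2.1433
  q = (-4 - (2.4)·-2.4341 - (-3.3)·0.3520) / (-7.7) = -0.3901
  r = (-4 - (4)·-2.4341 - (3.1)·0.0718) / (8.1) = 0.6807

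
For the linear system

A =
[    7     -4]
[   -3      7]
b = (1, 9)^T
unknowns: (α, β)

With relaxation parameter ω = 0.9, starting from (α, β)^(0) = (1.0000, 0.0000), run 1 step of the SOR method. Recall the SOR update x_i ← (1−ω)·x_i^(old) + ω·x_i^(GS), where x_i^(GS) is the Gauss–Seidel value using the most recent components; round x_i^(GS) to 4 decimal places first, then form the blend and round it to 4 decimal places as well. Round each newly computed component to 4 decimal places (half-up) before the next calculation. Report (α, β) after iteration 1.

(0.2286, 1.2453)

Iteration 1:
  α: GS value = (1 - (-4)·0.0000) / (7) = 0.1429;  α ← (1−ω)·1.0000 + ω·0.1429 = 0.2286
  β: GS value = (9 - (-3)·0.2286) / (7) = 1.3837;  β ← (1−ω)·0.0000 + ω·1.3837 = 1.2453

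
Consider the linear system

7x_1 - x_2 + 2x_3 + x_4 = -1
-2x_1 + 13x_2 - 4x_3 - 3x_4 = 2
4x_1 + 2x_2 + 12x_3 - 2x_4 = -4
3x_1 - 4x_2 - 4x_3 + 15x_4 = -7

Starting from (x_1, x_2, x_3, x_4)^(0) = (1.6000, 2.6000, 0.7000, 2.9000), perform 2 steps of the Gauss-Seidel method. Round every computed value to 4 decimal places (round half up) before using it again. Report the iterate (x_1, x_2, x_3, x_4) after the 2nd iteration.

(-0.0220, 0.1634, -0.3695, -0.5172)

Iteration 1:
  x_1 = (-1 - (-1)·2.6000 - (2)·0.7000 - (1)·2.9000) / (7) = -0.3857
  x_2 = (2 - (-2)·-0.3857 - (-4)·0.7000 - (-3)·2.9000) / (13) = 0.9791
  x_3 = (-4 - (4)·-0.3857 - (2)·0.9791 - (-2)·2.9000) / (12) = 0.1154
  x_4 = (-7 - (3)·-0.3857 - (-4)·0.9791 - (-4)·0.1154) / (15) = -0.0977
Iteration 2:
  x_1 = (-1 - (-1)·0.9791 - (2)·0.1154 - (1)·-0.0977) / (7) = -0.0220
  x_2 = (2 - (-2)·-0.0220 - (-4)·0.1154 - (-3)·-0.0977) / (13) = 0.1634
  x_3 = (-4 - (4)·-0.0220 - (2)·0.1634 - (-2)·-0.0977) / (12) = -0.3695
  x_4 = (-7 - (3)·-0.0220 - (-4)·0.1634 - (-4)·-0.3695) / (15) = -0.5172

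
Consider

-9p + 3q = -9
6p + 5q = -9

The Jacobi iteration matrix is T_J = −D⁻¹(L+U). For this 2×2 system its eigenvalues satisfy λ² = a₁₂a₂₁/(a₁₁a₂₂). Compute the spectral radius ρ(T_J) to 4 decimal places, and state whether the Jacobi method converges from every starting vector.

a₁₂a₂₁/(a₁₁a₂₂) = (3)·(6) / ((-9)·(5)) = -0.400000
ρ = √|-0.400000| = √0.400000 = 0.6325
ρ < 1, so Jacobi converges

0.6325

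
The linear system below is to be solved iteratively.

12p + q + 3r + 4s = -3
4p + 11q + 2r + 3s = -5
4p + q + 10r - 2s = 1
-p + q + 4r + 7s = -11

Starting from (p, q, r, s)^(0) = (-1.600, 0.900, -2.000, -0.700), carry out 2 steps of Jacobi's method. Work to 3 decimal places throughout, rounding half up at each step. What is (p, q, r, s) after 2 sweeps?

Iteration 1:
  p = (-3 - (1)·0.900 - (3)·-2.000 - (4)·-0.700) / (12) = 0.408
  q = (-5 - (4)·-1.600 - (2)·-2.000 - (3)·-0.700) / (11) = 0.682
  r = (1 - (4)·-1.600 - (1)·0.900 - (-2)·-0.700) / (10) = 0.510
  s = (-11 - (-1)·-1.600 - (1)·0.900 - (4)·-2.000) / (7) = -0.786
Iteration 2:
  p = (-3 - (1)·0.682 - (3)·0.510 - (4)·-0.786) / (12) = -0.172
  q = (-5 - (4)·0.408 - (2)·0.510 - (3)·-0.786) / (11) = -0.481
  r = (1 - (4)·0.408 - (1)·0.682 - (-2)·-0.786) / (10) = -0.289
  s = (-11 - (-1)·0.408 - (1)·0.682 - (4)·0.510) / (7) = -1.902

(-0.172, -0.481, -0.289, -1.902)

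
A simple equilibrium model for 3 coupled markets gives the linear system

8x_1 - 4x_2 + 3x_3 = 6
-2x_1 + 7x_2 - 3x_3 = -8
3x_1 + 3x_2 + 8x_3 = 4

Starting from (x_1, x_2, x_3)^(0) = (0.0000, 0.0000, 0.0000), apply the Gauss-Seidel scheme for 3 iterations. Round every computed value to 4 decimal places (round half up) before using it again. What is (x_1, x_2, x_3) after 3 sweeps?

(0.0097, -0.7963, 0.7950)

Iteration 1:
  x_1 = (6 - (-4)·0.0000 - (3)·0.0000) / (8) = 0.7500
  x_2 = (-8 - (-2)·0.7500 - (-3)·0.0000) / (7) = -0.9286
  x_3 = (4 - (3)·0.7500 - (3)·-0.9286) / (8) = 0.5670
Iteration 2:
  x_1 = (6 - (-4)·-0.9286 - (3)·0.5670) / (8) = 0.0731
  x_2 = (-8 - (-2)·0.0731 - (-3)·0.5670) / (7) = -0.8790
  x_3 = (4 - (3)·0.0731 - (3)·-0.8790) / (8) = 0.8022
Iteration 3:
  x_1 = (6 - (-4)·-0.8790 - (3)·0.8022) / (8) = 0.0097
  x_2 = (-8 - (-2)·0.0097 - (-3)·0.8022) / (7) = -0.7963
  x_3 = (4 - (3)·0.0097 - (3)·-0.7963) / (8) = 0.7950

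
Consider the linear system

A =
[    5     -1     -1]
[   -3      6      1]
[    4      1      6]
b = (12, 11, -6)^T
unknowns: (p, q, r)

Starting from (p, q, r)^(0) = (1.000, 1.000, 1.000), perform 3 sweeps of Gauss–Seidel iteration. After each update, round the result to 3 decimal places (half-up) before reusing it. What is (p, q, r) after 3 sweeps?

Iteration 1:
  p = (12 - (-1)·1.000 - (-1)·1.000) / (5) = 2.800
  q = (11 - (-3)·2.800 - (1)·1.000) / (6) = 3.067
  r = (-6 - (4)·2.800 - (1)·3.067) / (6) = -3.378
Iteration 2:
  p = (12 - (-1)·3.067 - (-1)·-3.378) / (5) = 2.338
  q = (11 - (-3)·2.338 - (1)·-3.378) / (6) = 3.565
  r = (-6 - (4)·2.338 - (1)·3.565) / (6) = -3.153
Iteration 3:
  p = (12 - (-1)·3.565 - (-1)·-3.153) / (5) = 2.482
  q = (11 - (-3)·2.482 - (1)·-3.153) / (6) = 3.600
  r = (-6 - (4)·2.482 - (1)·3.600) / (6) = -3.255

(2.482, 3.600, -3.255)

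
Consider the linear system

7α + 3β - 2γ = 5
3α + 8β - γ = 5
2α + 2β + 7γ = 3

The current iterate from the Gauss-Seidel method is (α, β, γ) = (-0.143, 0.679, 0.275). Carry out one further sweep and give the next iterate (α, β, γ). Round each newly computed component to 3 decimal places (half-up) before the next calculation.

(0.502, 0.471, 0.151)

One sweep:
  α = (5 - (3)·0.679 - (-2)·0.275) / (7) = 0.502
  β = (5 - (3)·0.502 - (-1)·0.275) / (8) = 0.471
  γ = (3 - (2)·0.502 - (2)·0.471) / (7) = 0.151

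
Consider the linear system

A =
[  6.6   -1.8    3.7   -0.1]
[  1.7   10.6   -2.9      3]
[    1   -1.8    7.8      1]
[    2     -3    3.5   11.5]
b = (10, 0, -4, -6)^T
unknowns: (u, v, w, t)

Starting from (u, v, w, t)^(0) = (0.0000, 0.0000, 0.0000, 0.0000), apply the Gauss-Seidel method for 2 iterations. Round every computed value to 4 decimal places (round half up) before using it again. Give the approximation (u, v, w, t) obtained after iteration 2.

Iteration 1:
  u = (10 - (-1.8)·0.0000 - (3.7)·0.0000 - (-0.1)·0.0000) / (6.6) = 1.5152
  v = (0 - (1.7)·1.5152 - (-2.9)·0.0000 - (3)·0.0000) / (10.6) = -0.2430
  w = (-4 - (1)·1.5152 - (-1.8)·-0.2430 - (1)·0.0000) / (7.8) = -0.7632
  t = (-6 - (2)·1.5152 - (-3)·-0.2430 - (3.5)·-0.7632) / (11.5) = -0.6164
Iteration 2:
  u = (10 - (-1.8)·-0.2430 - (3.7)·-0.7632 - (-0.1)·-0.6164) / (6.6) = 1.8674
  v = (0 - (1.7)·1.8674 - (-2.9)·-0.7632 - (3)·-0.6164) / (10.6) = -0.3338
  w = (-4 - (1)·1.8674 - (-1.8)·-0.3338 - (1)·-0.6164) / (7.8) = -0.7502
  t = (-6 - (2)·1.8674 - (-3)·-0.3338 - (3.5)·-0.7502) / (11.5) = -0.7053

(1.8674, -0.3338, -0.7502, -0.7053)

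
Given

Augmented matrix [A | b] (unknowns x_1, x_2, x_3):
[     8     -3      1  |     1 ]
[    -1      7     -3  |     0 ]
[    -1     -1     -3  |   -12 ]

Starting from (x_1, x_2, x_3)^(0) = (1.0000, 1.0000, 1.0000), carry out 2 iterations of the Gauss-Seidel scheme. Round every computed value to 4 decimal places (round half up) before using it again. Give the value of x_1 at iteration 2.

Iteration 1:
  x_1 = (1 - (-3)·1.0000 - (1)·1.0000) / (8) = 0.3750
  x_2 = (0 - (-1)·0.3750 - (-3)·1.0000) / (7) = 0.4821
  x_3 = (-12 - (-1)·0.3750 - (-1)·0.4821) / (-3) = 3.7143
Iteration 2:
  x_1 = (1 - (-3)·0.4821 - (1)·3.7143) / (8) = -0.1585
  x_2 = (0 - (-1)·-0.1585 - (-3)·3.7143) / (7) = 1.5692
  x_3 = (-12 - (-1)·-0.1585 - (-1)·1.5692) / (-3) = 3.5298

-0.1585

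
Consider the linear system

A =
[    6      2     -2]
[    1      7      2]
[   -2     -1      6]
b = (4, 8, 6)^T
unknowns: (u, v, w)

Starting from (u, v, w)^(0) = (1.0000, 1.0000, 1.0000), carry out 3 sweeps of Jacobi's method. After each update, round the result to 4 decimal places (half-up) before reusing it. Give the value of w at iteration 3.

Iteration 1:
  u = (4 - (2)·1.0000 - (-2)·1.0000) / (6) = 0.6667
  v = (8 - (1)·1.0000 - (2)·1.0000) / (7) = 0.7143
  w = (6 - (-2)·1.0000 - (-1)·1.0000) / (6) = 1.5000
Iteration 2:
  u = (4 - (2)·0.7143 - (-2)·1.5000) / (6) = 0.9286
  v = (8 - (1)·0.6667 - (2)·1.5000) / (7) = 0.6190
  w = (6 - (-2)·0.6667 - (-1)·0.7143) / (6) = 1.3413
Iteration 3:
  u = (4 - (2)·0.6190 - (-2)·1.3413) / (6) = 0.9074
  v = (8 - (1)·0.9286 - (2)·1.3413) / (7) = 0.6270
  w = (6 - (-2)·0.9286 - (-1)·0.6190) / (6) = 1.4127

1.4127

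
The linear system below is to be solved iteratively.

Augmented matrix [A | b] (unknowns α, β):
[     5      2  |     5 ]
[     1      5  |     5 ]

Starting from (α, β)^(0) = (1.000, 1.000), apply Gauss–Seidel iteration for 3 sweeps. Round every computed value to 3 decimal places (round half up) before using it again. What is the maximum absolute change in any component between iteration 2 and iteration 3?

Iteration 1:
  α = (5 - (2)·1.000) / (5) = 0.600
  β = (5 - (1)·0.600) / (5) = 0.880
Iteration 2:
  α = (5 - (2)·0.880) / (5) = 0.648
  β = (5 - (1)·0.648) / (5) = 0.870
Iteration 3:
  α = (5 - (2)·0.870) / (5) = 0.652
  β = (5 - (1)·0.652) / (5) = 0.870
Change: (0.004, 0.000) → max |·| = 0.004

0.004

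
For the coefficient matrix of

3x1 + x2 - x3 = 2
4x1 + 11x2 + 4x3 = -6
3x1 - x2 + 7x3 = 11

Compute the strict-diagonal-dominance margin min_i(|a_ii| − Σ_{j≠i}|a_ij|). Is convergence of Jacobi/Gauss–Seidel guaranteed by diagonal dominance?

1

row 1: |3| − (1+1) = 1
row 2: |11| − (4+4) = 3
row 3: |7| − (3+1) = 3
minimum over rows = 1 → strictly diagonally dominant (convergence guaranteed)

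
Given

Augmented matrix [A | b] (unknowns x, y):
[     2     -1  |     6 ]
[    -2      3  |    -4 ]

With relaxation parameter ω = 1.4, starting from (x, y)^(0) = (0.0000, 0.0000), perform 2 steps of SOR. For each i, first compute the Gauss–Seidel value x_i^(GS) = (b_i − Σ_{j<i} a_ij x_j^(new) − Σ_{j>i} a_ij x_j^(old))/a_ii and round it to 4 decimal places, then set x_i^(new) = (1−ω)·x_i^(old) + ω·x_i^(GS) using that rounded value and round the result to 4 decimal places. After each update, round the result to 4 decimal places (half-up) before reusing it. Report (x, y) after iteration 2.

Iteration 1:
  x: GS value = (6 - (-1)·0.0000) / (2) = 3.0000;  x ← (1−ω)·0.0000 + ω·3.0000 = 4.2000
  y: GS value = (-4 - (-2)·4.2000) / (3) = 1.4667;  y ← (1−ω)·0.0000 + ω·1.4667 = 2.0534
Iteration 2:
  x: GS value = (6 - (-1)·2.0534) / (2) = 4.0267;  x ← (1−ω)·4.2000 + ω·4.0267 = 3.9574
  y: GS value = (-4 - (-2)·3.9574) / (3) = 1.3049;  y ← (1−ω)·2.0534 + ω·1.3049 = 1.0055

(3.9574, 1.0055)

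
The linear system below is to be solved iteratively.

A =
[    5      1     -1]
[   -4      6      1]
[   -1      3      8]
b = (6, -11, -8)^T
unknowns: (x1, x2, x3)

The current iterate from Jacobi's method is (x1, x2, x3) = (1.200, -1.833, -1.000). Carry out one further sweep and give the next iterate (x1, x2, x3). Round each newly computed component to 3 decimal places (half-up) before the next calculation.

One sweep:
  x1 = (6 - (1)·-1.833 - (-1)·-1.000) / (5) = 1.367
  x2 = (-11 - (-4)·1.200 - (1)·-1.000) / (6) = -0.867
  x3 = (-8 - (-1)·1.200 - (3)·-1.833) / (8) = -0.163

(1.367, -0.867, -0.163)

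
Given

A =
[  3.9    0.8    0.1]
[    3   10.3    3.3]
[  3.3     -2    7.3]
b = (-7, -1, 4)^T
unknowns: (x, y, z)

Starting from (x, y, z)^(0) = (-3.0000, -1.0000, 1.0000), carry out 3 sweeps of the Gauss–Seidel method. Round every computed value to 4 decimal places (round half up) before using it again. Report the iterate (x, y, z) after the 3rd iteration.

(-1.8354, -0.0065, 1.3759)

Iteration 1:
  x = (-7 - (0.8)·-1.0000 - (0.1)·1.0000) / (3.9) = -1.6154
  y = (-1 - (3)·-1.6154 - (3.3)·1.0000) / (10.3) = 0.0530
  z = (4 - (3.3)·-1.6154 - (-2)·0.0530) / (7.3) = 1.2927
Iteration 2:
  x = (-7 - (0.8)·0.0530 - (0.1)·1.2927) / (3.9) = -1.8389
  y = (-1 - (3)·-1.8389 - (3.3)·1.2927) / (10.3) = 0.0243
  z = (4 - (3.3)·-1.8389 - (-2)·0.0243) / (7.3) = 1.3859
Iteration 3:
  x = (-7 - (0.8)·0.0243 - (0.1)·1.3859) / (3.9) = -1.8354
  y = (-1 - (3)·-1.8354 - (3.3)·1.3859) / (10.3) = -0.0065
  z = (4 - (3.3)·-1.8354 - (-2)·-0.0065) / (7.3) = 1.3759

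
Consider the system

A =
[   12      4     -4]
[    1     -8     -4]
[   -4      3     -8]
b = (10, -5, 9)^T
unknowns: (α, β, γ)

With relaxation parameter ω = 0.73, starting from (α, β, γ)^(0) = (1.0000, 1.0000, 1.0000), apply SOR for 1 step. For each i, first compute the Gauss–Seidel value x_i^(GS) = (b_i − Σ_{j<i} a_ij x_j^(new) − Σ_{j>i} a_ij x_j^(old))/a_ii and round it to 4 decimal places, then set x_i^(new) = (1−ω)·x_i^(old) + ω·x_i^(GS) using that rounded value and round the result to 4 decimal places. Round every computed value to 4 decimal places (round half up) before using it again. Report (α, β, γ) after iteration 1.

(0.8783, 0.4414, -0.7510)

Iteration 1:
  α: GS value = (10 - (4)·1.0000 - (-4)·1.0000) / (12) = 0.8333;  α ← (1−ω)·1.0000 + ω·0.8333 = 0.8783
  β: GS value = (-5 - (1)·0.8783 - (-4)·1.0000) / (-8) = 0.2348;  β ← (1−ω)·1.0000 + ω·0.2348 = 0.4414
  γ: GS value = (9 - (-4)·0.8783 - (3)·0.4414) / (-8) = -1.3986;  γ ← (1−ω)·1.0000 + ω·-1.3986 = -0.7510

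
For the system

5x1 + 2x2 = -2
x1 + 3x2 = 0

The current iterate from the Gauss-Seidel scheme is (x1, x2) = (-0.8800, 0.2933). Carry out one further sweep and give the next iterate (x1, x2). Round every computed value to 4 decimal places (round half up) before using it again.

(-0.5173, 0.1724)

One sweep:
  x1 = (-2 - (2)·0.2933) / (5) = -0.5173
  x2 = (0 - (1)·-0.5173) / (3) = 0.1724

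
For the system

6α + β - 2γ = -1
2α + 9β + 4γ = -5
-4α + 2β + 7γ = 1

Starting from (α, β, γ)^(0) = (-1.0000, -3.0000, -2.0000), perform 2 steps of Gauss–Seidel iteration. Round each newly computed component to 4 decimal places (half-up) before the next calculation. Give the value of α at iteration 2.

Iteration 1:
  α = (-1 - (1)·-3.0000 - (-2)·-2.0000) / (6) = -0.3333
  β = (-5 - (2)·-0.3333 - (4)·-2.0000) / (9) = 0.4074
  γ = (1 - (-4)·-0.3333 - (2)·0.4074) / (7) = -0.1640
Iteration 2:
  α = (-1 - (1)·0.4074 - (-2)·-0.1640) / (6) = -0.2892
  β = (-5 - (2)·-0.2892 - (4)·-0.1640) / (9) = -0.4184
  γ = (1 - (-4)·-0.2892 - (2)·-0.4184) / (7) = 0.0971

-0.2892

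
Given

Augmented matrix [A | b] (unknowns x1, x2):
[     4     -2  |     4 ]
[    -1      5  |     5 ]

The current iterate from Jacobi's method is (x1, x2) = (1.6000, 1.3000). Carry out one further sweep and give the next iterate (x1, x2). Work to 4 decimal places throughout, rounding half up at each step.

One sweep:
  x1 = (4 - (-2)·1.3000) / (4) = 1.6500
  x2 = (5 - (-1)·1.6000) / (5) = 1.3200

(1.6500, 1.3200)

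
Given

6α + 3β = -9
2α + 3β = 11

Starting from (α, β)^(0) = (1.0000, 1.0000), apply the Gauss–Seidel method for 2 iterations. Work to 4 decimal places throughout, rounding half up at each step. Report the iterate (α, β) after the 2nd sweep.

Iteration 1:
  α = (-9 - (3)·1.0000) / (6) = -2.0000
  β = (11 - (2)·-2.0000) / (3) = 5.0000
Iteration 2:
  α = (-9 - (3)·5.0000) / (6) = -4.0000
  β = (11 - (2)·-4.0000) / (3) = 6.3333

(-4.0000, 6.3333)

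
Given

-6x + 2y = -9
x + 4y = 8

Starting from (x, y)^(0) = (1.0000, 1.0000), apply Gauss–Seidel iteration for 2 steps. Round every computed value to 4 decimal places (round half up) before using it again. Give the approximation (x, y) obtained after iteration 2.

(2.0139, 1.4965)

Iteration 1:
  x = (-9 - (2)·1.0000) / (-6) = 1.8333
  y = (8 - (1)·1.8333) / (4) = 1.5417
Iteration 2:
  x = (-9 - (2)·1.5417) / (-6) = 2.0139
  y = (8 - (1)·2.0139) / (4) = 1.4965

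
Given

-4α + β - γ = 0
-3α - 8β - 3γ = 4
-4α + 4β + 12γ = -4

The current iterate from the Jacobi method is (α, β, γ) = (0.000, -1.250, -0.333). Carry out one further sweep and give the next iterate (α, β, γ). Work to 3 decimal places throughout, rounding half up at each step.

(-0.229, -0.375, 0.083)

One sweep:
  α = (0 - (1)·-1.250 - (-1)·-0.333) / (-4) = -0.229
  β = (4 - (-3)·0.000 - (-3)·-0.333) / (-8) = -0.375
  γ = (-4 - (-4)·0.000 - (4)·-1.250) / (12) = 0.083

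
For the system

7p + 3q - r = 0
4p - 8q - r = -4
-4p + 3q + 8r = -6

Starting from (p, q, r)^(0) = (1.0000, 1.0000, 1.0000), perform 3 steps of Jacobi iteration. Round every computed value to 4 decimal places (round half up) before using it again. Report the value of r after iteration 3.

Iteration 1:
  p = (0 - (3)·1.0000 - (-1)·1.0000) / (7) = -0.2857
  q = (-4 - (4)·1.0000 - (-1)·1.0000) / (-8) = 0.8750
  r = (-6 - (-4)·1.0000 - (3)·1.0000) / (8) = -0.6250
Iteration 2:
  p = (0 - (3)·0.8750 - (-1)·-0.6250) / (7) = -0.4643
  q = (-4 - (4)·-0.2857 - (-1)·-0.6250) / (-8) = 0.4353
  r = (-6 - (-4)·-0.2857 - (3)·0.8750) / (8) = -1.2210
Iteration 3:
  p = (0 - (3)·0.4353 - (-1)·-1.2210) / (7) = -0.3610
  q = (-4 - (4)·-0.4643 - (-1)·-1.2210) / (-8) = 0.4205
  r = (-6 - (-4)·-0.4643 - (3)·0.4353) / (8) = -1.1454

-1.1454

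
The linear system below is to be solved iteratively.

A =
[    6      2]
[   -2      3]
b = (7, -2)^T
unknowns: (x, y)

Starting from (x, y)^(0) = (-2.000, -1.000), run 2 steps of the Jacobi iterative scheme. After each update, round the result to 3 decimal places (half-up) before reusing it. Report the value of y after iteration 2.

0.333

Iteration 1:
  x = (7 - (2)·-1.000) / (6) = 1.500
  y = (-2 - (-2)·-2.000) / (3) = -2.000
Iteration 2:
  x = (7 - (2)·-2.000) / (6) = 1.833
  y = (-2 - (-2)·1.500) / (3) = 0.333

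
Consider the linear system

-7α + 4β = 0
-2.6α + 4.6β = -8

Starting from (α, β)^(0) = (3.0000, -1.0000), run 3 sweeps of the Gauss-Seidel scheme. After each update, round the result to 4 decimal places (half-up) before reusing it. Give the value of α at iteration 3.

-1.3743

Iteration 1:
  α = (0 - (4)·-1.0000) / (-7) = -0.5714
  β = (-8 - (-2.6)·-0.5714) / (4.6) = -2.0621
Iteration 2:
  α = (0 - (4)·-2.0621) / (-7) = -1.1783
  β = (-8 - (-2.6)·-1.1783) / (4.6) = -2.4051
Iteration 3:
  α = (0 - (4)·-2.4051) / (-7) = -1.3743
  β = (-8 - (-2.6)·-1.3743) / (4.6) = -2.5159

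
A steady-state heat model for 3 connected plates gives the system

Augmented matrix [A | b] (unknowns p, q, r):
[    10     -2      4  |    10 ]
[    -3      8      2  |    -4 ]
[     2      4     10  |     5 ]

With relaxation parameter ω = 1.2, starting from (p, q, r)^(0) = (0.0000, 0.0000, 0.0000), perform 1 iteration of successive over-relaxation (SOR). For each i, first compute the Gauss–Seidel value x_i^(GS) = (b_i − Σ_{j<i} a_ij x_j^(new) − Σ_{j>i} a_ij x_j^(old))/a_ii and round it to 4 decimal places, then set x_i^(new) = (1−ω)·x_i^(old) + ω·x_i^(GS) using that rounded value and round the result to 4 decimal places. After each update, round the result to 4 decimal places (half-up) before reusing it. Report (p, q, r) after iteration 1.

(1.2000, -0.0600, 0.3408)

Iteration 1:
  p: GS value = (10 - (-2)·0.0000 - (4)·0.0000) / (10) = 1.0000;  p ← (1−ω)·0.0000 + ω·1.0000 = 1.2000
  q: GS value = (-4 - (-3)·1.2000 - (2)·0.0000) / (8) = -0.0500;  q ← (1−ω)·0.0000 + ω·-0.0500 = -0.0600
  r: GS value = (5 - (2)·1.2000 - (4)·-0.0600) / (10) = 0.2840;  r ← (1−ω)·0.0000 + ω·0.2840 = 0.3408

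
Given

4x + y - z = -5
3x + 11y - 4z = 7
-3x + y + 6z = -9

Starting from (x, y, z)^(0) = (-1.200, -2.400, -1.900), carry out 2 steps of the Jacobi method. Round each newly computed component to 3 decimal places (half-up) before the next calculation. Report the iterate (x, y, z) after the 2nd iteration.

(-1.743, 0.325, -2.108)

Iteration 1:
  x = (-5 - (1)·-2.400 - (-1)·-1.900) / (4) = -1.125
  y = (7 - (3)·-1.200 - (-4)·-1.900) / (11) = 0.273
  z = (-9 - (-3)·-1.200 - (1)·-2.400) / (6) = -1.700
Iteration 2:
  x = (-5 - (1)·0.273 - (-1)·-1.700) / (4) = -1.743
  y = (7 - (3)·-1.125 - (-4)·-1.700) / (11) = 0.325
  z = (-9 - (-3)·-1.125 - (1)·0.273) / (6) = -2.108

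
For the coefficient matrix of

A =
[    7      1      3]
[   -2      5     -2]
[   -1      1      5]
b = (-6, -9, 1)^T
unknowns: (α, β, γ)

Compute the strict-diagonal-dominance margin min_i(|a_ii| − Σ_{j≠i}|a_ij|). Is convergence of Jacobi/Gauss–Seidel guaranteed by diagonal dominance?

row 1: |7| − (1+3) = 3
row 2: |5| − (2+2) = 1
row 3: |5| − (1+1) = 3
minimum over rows = 1 → strictly diagonally dominant (convergence guaranteed)

1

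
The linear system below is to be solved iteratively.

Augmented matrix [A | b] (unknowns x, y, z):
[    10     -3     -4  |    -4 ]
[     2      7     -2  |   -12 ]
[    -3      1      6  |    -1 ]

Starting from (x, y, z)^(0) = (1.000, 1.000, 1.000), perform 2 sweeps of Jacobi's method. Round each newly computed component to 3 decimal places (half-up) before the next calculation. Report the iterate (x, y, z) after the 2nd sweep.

(-0.847, -1.752, 0.269)

Iteration 1:
  x = (-4 - (-3)·1.000 - (-4)·1.000) / (10) = 0.300
  y = (-12 - (2)·1.000 - (-2)·1.000) / (7) = -1.714
  z = (-1 - (-3)·1.000 - (1)·1.000) / (6) = 0.167
Iteration 2:
  x = (-4 - (-3)·-1.714 - (-4)·0.167) / (10) = -0.847
  y = (-12 - (2)·0.300 - (-2)·0.167) / (7) = -1.752
  z = (-1 - (-3)·0.300 - (1)·-1.714) / (6) = 0.269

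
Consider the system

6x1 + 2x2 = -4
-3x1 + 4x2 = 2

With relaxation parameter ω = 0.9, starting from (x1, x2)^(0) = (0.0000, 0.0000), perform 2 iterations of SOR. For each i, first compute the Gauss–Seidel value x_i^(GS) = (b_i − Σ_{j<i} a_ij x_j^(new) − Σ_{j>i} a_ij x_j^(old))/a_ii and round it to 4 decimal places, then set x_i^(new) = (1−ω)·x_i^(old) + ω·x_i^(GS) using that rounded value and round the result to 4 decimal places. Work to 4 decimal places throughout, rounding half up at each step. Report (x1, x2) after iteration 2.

Iteration 1:
  x1: GS value = (-4 - (2)·0.0000) / (6) = -0.6667;  x1 ← (1−ω)·0.0000 + ω·-0.6667 = -0.6000
  x2: GS value = (2 - (-3)·-0.6000) / (4) = 0.0500;  x2 ← (1−ω)·0.0000 + ω·0.0500 = 0.0450
Iteration 2:
  x1: GS value = (-4 - (2)·0.0450) / (6) = -0.6817;  x1 ← (1−ω)·-0.6000 + ω·-0.6817 = -0.6735
  x2: GS value = (2 - (-3)·-0.6735) / (4) = -0.0051;  x2 ← (1−ω)·0.0450 + ω·-0.0051 = -0.0001

(-0.6735, -0.0001)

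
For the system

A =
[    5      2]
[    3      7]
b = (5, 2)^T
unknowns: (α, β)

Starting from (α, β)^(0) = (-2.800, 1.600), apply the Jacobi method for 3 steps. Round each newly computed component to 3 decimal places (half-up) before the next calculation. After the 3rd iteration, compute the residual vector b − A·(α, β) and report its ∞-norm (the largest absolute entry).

Iteration 1:
  α = (5 - (2)·1.600) / (5) = 0.360
  β = (2 - (3)·-2.800) / (7) = 1.486
Iteration 2:
  α = (5 - (2)·1.486) / (5) = 0.406
  β = (2 - (3)·0.360) / (7) = 0.131
Iteration 3:
  α = (5 - (2)·0.131) / (5) = 0.948
  β = (2 - (3)·0.406) / (7) = 0.112
Residual b − A·x = (0.036, -1.628); ∞-norm = 1.628

1.628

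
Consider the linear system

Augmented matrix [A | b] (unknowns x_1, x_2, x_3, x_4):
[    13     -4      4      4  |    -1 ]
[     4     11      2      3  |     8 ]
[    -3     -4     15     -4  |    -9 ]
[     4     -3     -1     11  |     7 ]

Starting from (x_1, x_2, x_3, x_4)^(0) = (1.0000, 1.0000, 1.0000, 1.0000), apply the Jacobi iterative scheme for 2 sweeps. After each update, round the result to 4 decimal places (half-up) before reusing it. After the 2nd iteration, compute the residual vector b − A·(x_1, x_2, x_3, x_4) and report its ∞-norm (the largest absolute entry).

Iteration 1:
  x_1 = (-1 - (-4)·1.0000 - (4)·1.0000 - (4)·1.0000) / (13) = -0.3846
  x_2 = (8 - (4)·1.0000 - (2)·1.0000 - (3)·1.0000) / (11) = -0.0909
  x_3 = (-9 - (-3)·1.0000 - (-4)·1.0000 - (-4)·1.0000) / (15) = 0.1333
  x_4 = (7 - (4)·1.0000 - (-3)·1.0000 - (-1)·1.0000) / (11) = 0.6364
Iteration 2:
  x_1 = (-1 - (-4)·-0.0909 - (4)·0.1333 - (4)·0.6364) / (13) = -0.3417
  x_2 = (8 - (4)·-0.3846 - (2)·0.1333 - (3)·0.6364) / (11) = 0.6693
  x_3 = (-9 - (-3)·-0.3846 - (-4)·-0.0909 - (-4)·0.6364) / (15) = -0.5315
  x_4 = (7 - (4)·-0.3846 - (-3)·-0.0909 - (-1)·0.1333) / (11) = 0.7635
Residual b − A·x = (5.1913, 0.7770, 3.6786, 1.4447); ∞-norm = 5.1913

5.1913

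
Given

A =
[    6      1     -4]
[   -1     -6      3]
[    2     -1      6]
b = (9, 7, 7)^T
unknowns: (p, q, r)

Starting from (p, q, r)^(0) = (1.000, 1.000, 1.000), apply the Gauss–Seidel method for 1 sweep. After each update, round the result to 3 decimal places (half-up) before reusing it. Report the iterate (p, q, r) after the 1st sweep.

(2.000, -1.000, 0.333)

Iteration 1:
  p = (9 - (1)·1.000 - (-4)·1.000) / (6) = 2.000
  q = (7 - (-1)·2.000 - (3)·1.000) / (-6) = -1.000
  r = (7 - (2)·2.000 - (-1)·-1.000) / (6) = 0.333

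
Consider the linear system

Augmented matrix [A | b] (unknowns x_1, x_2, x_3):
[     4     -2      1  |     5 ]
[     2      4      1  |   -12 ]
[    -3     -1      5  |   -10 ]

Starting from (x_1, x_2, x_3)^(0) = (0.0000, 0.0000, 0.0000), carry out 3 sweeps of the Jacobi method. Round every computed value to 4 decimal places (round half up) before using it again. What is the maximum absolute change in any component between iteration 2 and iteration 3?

Iteration 1:
  x_1 = (5 - (-2)·0.0000 - (1)·0.0000) / (4) = 1.2500
  x_2 = (-12 - (2)·0.0000 - (1)·0.0000) / (4) = -3.0000
  x_3 = (-10 - (-3)·0.0000 - (-1)·0.0000) / (5) = -2.0000
Iteration 2:
  x_1 = (5 - (-2)·-3.0000 - (1)·-2.0000) / (4) = 0.2500
  x_2 = (-12 - (2)·1.2500 - (1)·-2.0000) / (4) = -3.1250
  x_3 = (-10 - (-3)·1.2500 - (-1)·-3.0000) / (5) = -1.8500
Iteration 3:
  x_1 = (5 - (-2)·-3.1250 - (1)·-1.8500) / (4) = 0.1500
  x_2 = (-12 - (2)·0.2500 - (1)·-1.8500) / (4) = -2.6625
  x_3 = (-10 - (-3)·0.2500 - (-1)·-3.1250) / (5) = -2.4750
Change: (-0.1000, 0.4625, -0.6250) → max |·| = 0.6250

0.6250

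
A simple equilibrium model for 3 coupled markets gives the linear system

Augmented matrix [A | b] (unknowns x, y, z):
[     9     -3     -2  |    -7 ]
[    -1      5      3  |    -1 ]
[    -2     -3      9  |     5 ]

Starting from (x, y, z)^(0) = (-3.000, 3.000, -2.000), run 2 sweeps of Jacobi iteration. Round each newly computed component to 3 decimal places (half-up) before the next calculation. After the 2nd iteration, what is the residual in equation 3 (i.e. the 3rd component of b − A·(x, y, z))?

-3.988

Iteration 1:
  x = (-7 - (-3)·3.000 - (-2)·-2.000) / (9) = -0.222
  y = (-1 - (-1)·-3.000 - (3)·-2.000) / (5) = 0.400
  z = (5 - (-2)·-3.000 - (-3)·3.000) / (9) = 0.889
Iteration 2:
  x = (-7 - (-3)·0.400 - (-2)·0.889) / (9) = -0.447
  y = (-1 - (-1)·-0.222 - (3)·0.889) / (5) = -0.778
  z = (5 - (-2)·-0.222 - (-3)·0.400) / (9) = 0.640
Residual b − A·x = (-4.031, 0.523, -3.988)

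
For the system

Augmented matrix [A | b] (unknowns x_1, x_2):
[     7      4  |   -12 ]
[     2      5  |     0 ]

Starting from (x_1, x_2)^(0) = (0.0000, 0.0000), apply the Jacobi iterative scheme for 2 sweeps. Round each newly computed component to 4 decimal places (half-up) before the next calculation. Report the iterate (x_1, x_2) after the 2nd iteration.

(-1.7143, 0.6857)

Iteration 1:
  x_1 = (-12 - (4)·0.0000) / (7) = -1.7143
  x_2 = (0 - (2)·0.0000) / (5) = 0.0000
Iteration 2:
  x_1 = (-12 - (4)·0.0000) / (7) = -1.7143
  x_2 = (0 - (2)·-1.7143) / (5) = 0.6857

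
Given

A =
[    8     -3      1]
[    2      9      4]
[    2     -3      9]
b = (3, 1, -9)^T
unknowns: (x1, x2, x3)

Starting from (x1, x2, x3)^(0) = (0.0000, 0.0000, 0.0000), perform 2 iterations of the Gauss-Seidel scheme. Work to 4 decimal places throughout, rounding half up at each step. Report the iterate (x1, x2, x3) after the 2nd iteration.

(0.5197, 0.4730, -0.9578)

Iteration 1:
  x1 = (3 - (-3)·0.0000 - (1)·0.0000) / (8) = 0.3750
  x2 = (1 - (2)·0.3750 - (4)·0.0000) / (9) = 0.0278
  x3 = (-9 - (2)·0.3750 - (-3)·0.0278) / (9) = -1.0741
Iteration 2:
  x1 = (3 - (-3)·0.0278 - (1)·-1.0741) / (8) = 0.5197
  x2 = (1 - (2)·0.5197 - (4)·-1.0741) / (9) = 0.4730
  x3 = (-9 - (2)·0.5197 - (-3)·0.4730) / (9) = -0.9578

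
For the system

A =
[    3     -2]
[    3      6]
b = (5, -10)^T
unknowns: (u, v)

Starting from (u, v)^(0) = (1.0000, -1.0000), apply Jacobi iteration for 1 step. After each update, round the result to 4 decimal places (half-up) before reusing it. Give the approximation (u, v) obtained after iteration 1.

Iteration 1:
  u = (5 - (-2)·-1.0000) / (3) = 1.0000
  v = (-10 - (3)·1.0000) / (6) = -2.1667

(1.0000, -2.1667)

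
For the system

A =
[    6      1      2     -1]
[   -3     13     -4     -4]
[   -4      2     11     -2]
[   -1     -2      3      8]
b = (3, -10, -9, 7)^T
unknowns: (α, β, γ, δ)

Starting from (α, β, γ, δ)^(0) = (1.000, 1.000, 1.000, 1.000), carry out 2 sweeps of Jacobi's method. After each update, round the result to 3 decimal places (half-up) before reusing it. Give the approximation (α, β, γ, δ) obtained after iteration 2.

(0.785, -0.601, -0.612, 1.086)

Iteration 1:
  α = (3 - (1)·1.000 - (2)·1.000 - (-1)·1.000) / (6) = 0.167
  β = (-10 - (-3)·1.000 - (-4)·1.000 - (-4)·1.000) / (13) = 0.077
  γ = (-9 - (-4)·1.000 - (2)·1.000 - (-2)·1.000) / (11) = -0.455
  δ = (7 - (-1)·1.000 - (-2)·1.000 - (3)·1.000) / (8) = 0.875
Iteration 2:
  α = (3 - (1)·0.077 - (2)·-0.455 - (-1)·0.875) / (6) = 0.785
  β = (-10 - (-3)·0.167 - (-4)·-0.455 - (-4)·0.875) / (13) = -0.601
  γ = (-9 - (-4)·0.167 - (2)·0.077 - (-2)·0.875) / (11) = -0.612
  δ = (7 - (-1)·0.167 - (-2)·0.077 - (3)·-0.455) / (8) = 1.086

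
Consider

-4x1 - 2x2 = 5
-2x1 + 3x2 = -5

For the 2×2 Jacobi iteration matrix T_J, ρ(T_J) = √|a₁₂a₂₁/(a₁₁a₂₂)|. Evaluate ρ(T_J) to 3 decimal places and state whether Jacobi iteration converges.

a₁₂a₂₁/(a₁₁a₂₂) = (-2)·(-2) / ((-4)·(3)) = -0.333333
ρ = √|-0.333333| = √0.333333 = 0.577
ρ < 1, so Jacobi converges

0.577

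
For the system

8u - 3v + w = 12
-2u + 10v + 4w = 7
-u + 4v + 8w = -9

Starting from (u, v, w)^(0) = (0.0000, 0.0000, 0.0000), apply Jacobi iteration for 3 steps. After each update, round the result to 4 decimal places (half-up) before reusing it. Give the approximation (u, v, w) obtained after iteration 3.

(2.2047, 1.5956, -1.6121)

Iteration 1:
  u = (12 - (-3)·0.0000 - (1)·0.0000) / (8) = 1.5000
  v = (7 - (-2)·0.0000 - (4)·0.0000) / (10) = 0.7000
  w = (-9 - (-1)·0.0000 - (4)·0.0000) / (8) = -1.1250
Iteration 2:
  u = (12 - (-3)·0.7000 - (1)·-1.1250) / (8) = 1.9031
  v = (7 - (-2)·1.5000 - (4)·-1.1250) / (10) = 1.4500
  w = (-9 - (-1)·1.5000 - (4)·0.7000) / (8) = -1.2875
Iteration 3:
  u = (12 - (-3)·1.4500 - (1)·-1.2875) / (8) = 2.2047
  v = (7 - (-2)·1.9031 - (4)·-1.2875) / (10) = 1.5956
  w = (-9 - (-1)·1.9031 - (4)·1.4500) / (8) = -1.6121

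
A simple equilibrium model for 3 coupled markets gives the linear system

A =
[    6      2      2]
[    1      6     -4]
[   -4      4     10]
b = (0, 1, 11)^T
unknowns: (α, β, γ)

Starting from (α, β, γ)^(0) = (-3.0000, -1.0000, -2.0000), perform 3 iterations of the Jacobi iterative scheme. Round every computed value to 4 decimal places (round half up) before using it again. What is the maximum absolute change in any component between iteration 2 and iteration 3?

1.1241

Iteration 1:
  α = (0 - (2)·-1.0000 - (2)·-2.0000) / (6) = 1.0000
  β = (1 - (1)·-3.0000 - (-4)·-2.0000) / (6) = -0.6667
  γ = (11 - (-4)·-3.0000 - (4)·-1.0000) / (10) = 0.3000
Iteration 2:
  α = (0 - (2)·-0.6667 - (2)·0.3000) / (6) = 0.1222
  β = (1 - (1)·1.0000 - (-4)·0.3000) / (6) = 0.2000
  γ = (11 - (-4)·1.0000 - (4)·-0.6667) / (10) = 1.7667
Iteration 3:
  α = (0 - (2)·0.2000 - (2)·1.7667) / (6) = -0.6556
  β = (1 - (1)·0.1222 - (-4)·1.7667) / (6) = 1.3241
  γ = (11 - (-4)·0.1222 - (4)·0.2000) / (10) = 1.0689
Change: (-0.7778, 1.1241, -0.6978) → max |·| = 1.1241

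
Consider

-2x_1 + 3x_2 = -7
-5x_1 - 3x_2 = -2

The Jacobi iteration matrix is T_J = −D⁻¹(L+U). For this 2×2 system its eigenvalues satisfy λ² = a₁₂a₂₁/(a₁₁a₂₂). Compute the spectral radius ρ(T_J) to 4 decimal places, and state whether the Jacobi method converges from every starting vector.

1.5811

a₁₂a₂₁/(a₁₁a₂₂) = (3)·(-5) / ((-2)·(-3)) = -2.500000
ρ = √|-2.500000| = √2.500000 = 1.5811
ρ > 1, so Jacobi diverges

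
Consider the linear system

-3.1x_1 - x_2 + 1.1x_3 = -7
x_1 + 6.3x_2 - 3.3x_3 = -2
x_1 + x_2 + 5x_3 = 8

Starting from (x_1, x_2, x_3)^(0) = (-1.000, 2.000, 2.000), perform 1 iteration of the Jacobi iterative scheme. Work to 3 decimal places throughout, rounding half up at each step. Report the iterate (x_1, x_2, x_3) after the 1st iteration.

(2.323, 0.889, 1.400)

Iteration 1:
  x_1 = (-7 - (-1)·2.000 - (1.1)·2.000) / (-3.1) = 2.323
  x_2 = (-2 - (1)·-1.000 - (-3.3)·2.000) / (6.3) = 0.889
  x_3 = (8 - (1)·-1.000 - (1)·2.000) / (5) = 1.400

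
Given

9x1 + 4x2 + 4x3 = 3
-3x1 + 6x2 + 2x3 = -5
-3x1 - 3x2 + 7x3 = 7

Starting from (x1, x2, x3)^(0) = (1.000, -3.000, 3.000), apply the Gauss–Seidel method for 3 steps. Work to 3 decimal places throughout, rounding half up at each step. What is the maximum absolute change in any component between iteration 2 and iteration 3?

0.824

Iteration 1:
  x1 = (3 - (4)·-3.000 - (4)·3.000) / (9) = 0.333
  x2 = (-5 - (-3)·0.333 - (2)·3.000) / (6) = -1.667
  x3 = (7 - (-3)·0.333 - (-3)·-1.667) / (7) = 0.428
Iteration 2:
  x1 = (3 - (4)·-1.667 - (4)·0.428) / (9) = 0.884
  x2 = (-5 - (-3)·0.884 - (2)·0.428) / (6) = -0.534
  x3 = (7 - (-3)·0.884 - (-3)·-0.534) / (7) = 1.150
Iteration 3:
  x1 = (3 - (4)·-0.534 - (4)·1.150) / (9) = 0.060
  x2 = (-5 - (-3)·0.060 - (2)·1.150) / (6) = -1.187
  x3 = (7 - (-3)·0.060 - (-3)·-1.187) / (7) = 0.517
Change: (-0.824, -0.653, -0.633) → max |·| = 0.824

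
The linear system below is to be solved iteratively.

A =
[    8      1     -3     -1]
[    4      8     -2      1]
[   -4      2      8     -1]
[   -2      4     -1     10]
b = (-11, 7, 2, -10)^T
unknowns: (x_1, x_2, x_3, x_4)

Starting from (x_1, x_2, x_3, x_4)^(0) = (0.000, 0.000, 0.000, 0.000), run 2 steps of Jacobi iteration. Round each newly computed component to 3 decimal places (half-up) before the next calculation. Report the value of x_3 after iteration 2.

Iteration 1:
  x_1 = (-11 - (1)·0.000 - (-3)·0.000 - (-1)·0.000) / (8) = -1.375
  x_2 = (7 - (4)·0.000 - (-2)·0.000 - (1)·0.000) / (8) = 0.875
  x_3 = (2 - (-4)·0.000 - (2)·0.000 - (-1)·0.000) / (8) = 0.250
  x_4 = (-10 - (-2)·0.000 - (4)·0.000 - (-1)·0.000) / (10) = -1.000
Iteration 2:
  x_1 = (-11 - (1)·0.875 - (-3)·0.250 - (-1)·-1.000) / (8) = -1.516
  x_2 = (7 - (4)·-1.375 - (-2)·0.250 - (1)·-1.000) / (8) = 1.750
  x_3 = (2 - (-4)·-1.375 - (2)·0.875 - (-1)·-1.000) / (8) = -0.781
  x_4 = (-10 - (-2)·-1.375 - (4)·0.875 - (-1)·0.250) / (10) = -1.600

-0.781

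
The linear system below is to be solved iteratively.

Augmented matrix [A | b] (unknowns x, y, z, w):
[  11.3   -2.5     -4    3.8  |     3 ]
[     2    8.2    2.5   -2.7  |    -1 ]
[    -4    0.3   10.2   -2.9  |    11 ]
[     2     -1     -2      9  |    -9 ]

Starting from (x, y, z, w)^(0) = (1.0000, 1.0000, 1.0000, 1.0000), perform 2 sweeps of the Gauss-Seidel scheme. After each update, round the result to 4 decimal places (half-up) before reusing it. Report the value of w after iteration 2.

Iteration 1:
  x = (3 - (-2.5)·1.0000 - (-4)·1.0000 - (3.8)·1.0000) / (11.3) = 0.5044
  y = (-1 - (2)·0.5044 - (2.5)·1.0000 - (-2.7)·1.0000) / (8.2) = -0.2206
  z = (11 - (-4)·0.5044 - (0.3)·-0.2206 - (-2.9)·1.0000) / (10.2) = 1.5670
  w = (-9 - (2)·0.5044 - (-1)·-0.2206 - (-2)·1.5670) / (9) = -0.7884
Iteration 2:
  x = (3 - (-2.5)·-0.2206 - (-4)·1.5670 - (3.8)·-0.7884) / (11.3) = 1.0365
  y = (-1 - (2)·1.0365 - (2.5)·1.5670 - (-2.7)·-0.7884) / (8.2) = -1.1121
  z = (11 - (-4)·1.0365 - (0.3)·-1.1121 - (-2.9)·-0.7884) / (10.2) = 1.2935
  w = (-9 - (2)·1.0365 - (-1)·-1.1121 - (-2)·1.2935) / (9) = -1.0665

-1.0665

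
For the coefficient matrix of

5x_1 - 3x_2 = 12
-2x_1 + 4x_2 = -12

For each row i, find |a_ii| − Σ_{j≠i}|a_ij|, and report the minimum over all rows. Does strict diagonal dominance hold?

2

row 1: |5| − (3) = 2
row 2: |4| − (2) = 2
minimum over rows = 2 → strictly diagonally dominant (convergence guaranteed)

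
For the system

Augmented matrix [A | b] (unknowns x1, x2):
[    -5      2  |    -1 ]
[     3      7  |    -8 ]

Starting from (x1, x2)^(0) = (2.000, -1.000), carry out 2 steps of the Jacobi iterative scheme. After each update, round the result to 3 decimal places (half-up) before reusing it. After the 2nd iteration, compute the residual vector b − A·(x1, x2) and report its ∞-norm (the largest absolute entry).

Iteration 1:
  x1 = (-1 - (2)·-1.000) / (-5) = -0.200
  x2 = (-8 - (3)·2.000) / (7) = -2.000
Iteration 2:
  x1 = (-1 - (2)·-2.000) / (-5) = -0.600
  x2 = (-8 - (3)·-0.200) / (7) = -1.057
Residual b − A·x = (-1.886, 1.199); ∞-norm = 1.886

1.886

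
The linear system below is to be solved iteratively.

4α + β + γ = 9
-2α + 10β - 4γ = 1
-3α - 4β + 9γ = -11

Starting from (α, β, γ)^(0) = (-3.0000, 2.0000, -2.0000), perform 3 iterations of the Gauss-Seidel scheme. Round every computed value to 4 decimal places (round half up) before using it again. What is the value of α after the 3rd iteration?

2.2213

Iteration 1:
  α = (9 - (1)·2.0000 - (1)·-2.0000) / (4) = 2.2500
  β = (1 - (-2)·2.2500 - (-4)·-2.0000) / (10) = -0.2500
  γ = (-11 - (-3)·2.2500 - (-4)·-0.2500) / (9) = -0.5833
Iteration 2:
  α = (9 - (1)·-0.2500 - (1)·-0.5833) / (4) = 2.4583
  β = (1 - (-2)·2.4583 - (-4)·-0.5833) / (10) = 0.3583
  γ = (-11 - (-3)·2.4583 - (-4)·0.3583) / (9) = -0.2435
Iteration 3:
  α = (9 - (1)·0.3583 - (1)·-0.2435) / (4) = 2.2213
  β = (1 - (-2)·2.2213 - (-4)·-0.2435) / (10) = 0.4469
  γ = (-11 - (-3)·2.2213 - (-4)·0.4469) / (9) = -0.2832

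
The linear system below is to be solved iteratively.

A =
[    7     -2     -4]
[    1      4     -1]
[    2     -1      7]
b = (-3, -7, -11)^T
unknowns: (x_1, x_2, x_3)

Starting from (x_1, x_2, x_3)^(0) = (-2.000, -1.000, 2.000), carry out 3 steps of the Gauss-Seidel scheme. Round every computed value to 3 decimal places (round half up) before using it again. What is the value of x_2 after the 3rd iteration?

Iteration 1:
  x_1 = (-3 - (-2)·-1.000 - (-4)·2.000) / (7) = 0.429
  x_2 = (-7 - (1)·0.429 - (-1)·2.000) / (4) = -1.357
  x_3 = (-11 - (2)·0.429 - (-1)·-1.357) / (7) = -1.888
Iteration 2:
  x_1 = (-3 - (-2)·-1.357 - (-4)·-1.888) / (7) = -1.895
  x_2 = (-7 - (1)·-1.895 - (-1)·-1.888) / (4) = -1.748
  x_3 = (-11 - (2)·-1.895 - (-1)·-1.748) / (7) = -1.280
Iteration 3:
  x_1 = (-3 - (-2)·-1.748 - (-4)·-1.280) / (7) = -1.659
  x_2 = (-7 - (1)·-1.659 - (-1)·-1.280) / (4) = -1.655
  x_3 = (-11 - (2)·-1.659 - (-1)·-1.655) / (7) = -1.334

-1.655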